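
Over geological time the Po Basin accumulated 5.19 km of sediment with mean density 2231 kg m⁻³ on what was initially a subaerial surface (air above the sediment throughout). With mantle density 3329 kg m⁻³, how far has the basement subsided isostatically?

Subaerial load: s = t ρ_sed / ρ_m = 5.19 km × 2231/3329 = 3.48 km.

3.48 km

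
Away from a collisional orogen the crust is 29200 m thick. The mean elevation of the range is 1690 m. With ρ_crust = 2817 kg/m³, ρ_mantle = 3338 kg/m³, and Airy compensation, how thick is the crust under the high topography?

Root depth r = h ρ_c / (ρ_m − ρ_c) = 1690 m × 2817 / 521 = 9138 m.
Total thickness = T + h + r = 29200 m + 1690 m + 9138 m = 40000 m.

40000 m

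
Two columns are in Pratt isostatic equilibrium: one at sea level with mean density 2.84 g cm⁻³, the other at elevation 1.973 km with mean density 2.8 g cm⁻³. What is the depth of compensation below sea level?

ρ_ref D = ρ (D + h) → D (ρ_ref − ρ) = ρ h.
D = ρ h/(ρ_ref − ρ) = 2.8 × 1.973 km/(2.84 − 2.8) = 138 km.

138 km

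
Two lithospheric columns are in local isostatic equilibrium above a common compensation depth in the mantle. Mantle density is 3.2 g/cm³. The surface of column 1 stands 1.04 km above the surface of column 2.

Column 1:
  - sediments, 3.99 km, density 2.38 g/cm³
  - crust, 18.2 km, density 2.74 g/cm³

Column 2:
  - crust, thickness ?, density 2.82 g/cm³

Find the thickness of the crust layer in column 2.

Take the compensation level at the base of the deeper column (depth z_c below the surface of column 1) and equate Σ ρ_i t_i down to z_c; mantle fills any gap and the z_c terms cancel.
Column 1: 3.99×2.38 + 18.2×2.74 + (z_c − 22.19)×3.2
Column 2: 1.04×0 + x×2.82 + (z_c − 1.04 − 0 − x)×3.2
The z_c×3.2 term appears on both sides and cancels. Collect the known terms of each column as K = Σ(ρt)_known − 3.2 × (depth of known layers): K_1 = 59.3642 − 3.2×22.19 = −11.6438; K_2 = 0 − 3.2×(1.04 + 0) = −3.328.
Balance: K_1 = K_2 − x×(3.2 − 2.82), so x = (K_2 − K_1)/(3.2 − 2.82) = 8.3158/0.38 = 21.9 km.

21.9 km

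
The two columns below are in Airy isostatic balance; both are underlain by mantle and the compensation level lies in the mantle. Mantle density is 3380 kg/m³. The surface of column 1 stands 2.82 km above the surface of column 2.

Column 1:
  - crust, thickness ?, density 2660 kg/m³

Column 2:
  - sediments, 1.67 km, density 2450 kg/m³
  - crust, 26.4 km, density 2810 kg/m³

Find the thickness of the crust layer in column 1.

Take the compensation level at the base of the deeper column (depth z_c below the surface of column 1) and equate Σ ρ_i t_i down to z_c; mantle fills any gap and the z_c terms cancel.
Column 1: x×2660 + (z_c − 0 − x)×3380
Column 2: 2.82×0 + 1.67×2450 + 26.4×2810 + (z_c − 2.82 − 28.07)×3380
The z_c×3380 term appears on both sides and cancels. Collect the known terms of each column as K = Σ(ρt)_known − 3380 × (depth of known layers): K_1 = 0 − 3380×0 = 0; K_2 = 78275.5 − 3380×(2.82 + 28.07) = −26132.7.
Balance: K_1 − x×(3380 − 2660) = K_2, so x = (K_1 − K_2)/(3380 − 2660) = 26132.7/720 = 36.3 km.

36.3 km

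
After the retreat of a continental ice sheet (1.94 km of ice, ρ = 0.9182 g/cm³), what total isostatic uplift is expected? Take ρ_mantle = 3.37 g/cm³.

0.529 km

Removing the load lets mantle flow back in; uplift u satisfies ρ_ice t = ρ_m u.
u = t ρ_ice/ρ_m = 1.94 km × 0.9182/3.37 = 0.529 km.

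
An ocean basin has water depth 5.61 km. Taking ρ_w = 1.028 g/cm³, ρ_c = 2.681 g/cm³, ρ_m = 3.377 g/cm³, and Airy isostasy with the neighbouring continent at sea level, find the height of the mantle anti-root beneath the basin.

By Archimedes' principle applied to the lithosphere: replacing crust with seawater at the top is compensated by replacing crust with mantle at the base: d (ρ_c − ρ_w) = a (ρ_m − ρ_c).
a = d (ρ_c − ρ_w)/(ρ_m − ρ_c) = 5.61 km × 1.653/0.696 = 13.3 km.

13.3 km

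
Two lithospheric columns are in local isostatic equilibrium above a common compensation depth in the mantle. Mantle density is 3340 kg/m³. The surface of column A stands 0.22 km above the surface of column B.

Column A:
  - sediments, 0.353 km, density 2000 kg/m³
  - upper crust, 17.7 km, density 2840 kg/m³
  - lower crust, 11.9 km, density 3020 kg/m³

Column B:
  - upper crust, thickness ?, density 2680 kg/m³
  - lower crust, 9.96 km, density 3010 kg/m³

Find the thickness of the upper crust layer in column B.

13.8 km

Take the compensation level at the base of the deeper column (depth z_c below the surface of column A) and equate Σ ρ_i t_i down to z_c; mantle fills any gap and the z_c terms cancel.
Column A: 0.353×2000 + 17.7×2840 + 11.9×3020 + (z_c − 29.953)×3340
Column B: 0.22×0 + x×2680 + 9.96×3010 + (z_c − 0.22 − 9.96 − x)×3340
The z_c×3340 term appears on both sides and cancels. Collect the known terms of each column as K = Σ(ρt)_known − 3340 × (depth of known layers): K_A = 86912 − 3340×29.953 = −13131.02; K_B = 29979.6 − 3340×(0.22 + 9.96) = −4021.6.
Balance: K_A = K_B − x×(3340 − 2680), so x = (K_B − K_A)/(3340 − 2680) = 9109.42/660 = 13.8 km.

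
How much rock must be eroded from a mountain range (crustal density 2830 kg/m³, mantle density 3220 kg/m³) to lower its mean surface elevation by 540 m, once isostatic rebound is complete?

Net drop Δ = e − u = e − e ρ_c/ρ_m = e (ρ_m − ρ_c)/ρ_m.
e = Δ ρ_m/(ρ_m − ρ_c) = 540 m × 3220/390 = 4460 m.

4460 m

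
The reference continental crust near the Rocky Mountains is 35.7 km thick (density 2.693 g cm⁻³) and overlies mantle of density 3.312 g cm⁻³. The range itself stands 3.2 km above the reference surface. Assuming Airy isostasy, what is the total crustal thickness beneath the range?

52.8 km

Root depth r = h ρ_c / (ρ_m − ρ_c) = 3.2 km × 2.693 / 0.619 = 13.92 km.
Total thickness = T + h + r = 35.7 km + 3.2 km + 13.92 km = 52.8 km.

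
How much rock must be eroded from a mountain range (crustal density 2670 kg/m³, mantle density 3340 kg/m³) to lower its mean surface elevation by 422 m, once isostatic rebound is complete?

2100 m

Net drop Δ = e − u = e − e ρ_c/ρ_m = e (ρ_m − ρ_c)/ρ_m.
e = Δ ρ_m/(ρ_m − ρ_c) = 422 m × 3340/670 = 2100 m.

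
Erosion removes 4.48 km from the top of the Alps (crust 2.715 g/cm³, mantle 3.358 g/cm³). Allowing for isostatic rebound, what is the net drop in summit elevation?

0.858 km

Rebound u = e ρ_c/ρ_m = 4.48 km × 2.715/3.358 = 3.622 km.
Net surface drop = e − u = 4.48 km − 3.622 km = e (ρ_m − ρ_c)/ρ_m = 0.858 km.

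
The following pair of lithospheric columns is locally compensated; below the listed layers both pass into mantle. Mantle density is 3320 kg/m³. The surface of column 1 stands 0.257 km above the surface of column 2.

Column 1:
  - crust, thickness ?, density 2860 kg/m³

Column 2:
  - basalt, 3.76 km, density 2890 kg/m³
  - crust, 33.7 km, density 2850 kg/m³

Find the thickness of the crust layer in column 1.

39.8 km

Take the compensation level at the base of the deeper column (depth z_c below the surface of column 1) and equate Σ ρ_i t_i down to z_c; mantle fills any gap and the z_c terms cancel.
Column 1: x×2860 + (z_c − 0 − x)×3320
Column 2: 0.257×0 + 3.76×2890 + 33.7×2850 + (z_c − 0.257 − 37.46)×3320
The z_c×3320 term appears on both sides and cancels. Collect the known terms of each column as K = Σ(ρt)_known − 3320 × (depth of known layers): K_1 = 0 − 3320×0 = 0; K_2 = 106911.4 − 3320×(0.257 + 37.46) = −18309.04.
Balance: K_1 − x×(3320 − 2860) = K_2, so x = (K_1 − K_2)/(3320 − 2860) = 18309/460 = 39.8 km.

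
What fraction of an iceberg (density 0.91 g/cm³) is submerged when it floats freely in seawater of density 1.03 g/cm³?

88.3%

Submerged fraction = ρ_obj/ρ_fluid = 0.91/1.03 = 88.3%.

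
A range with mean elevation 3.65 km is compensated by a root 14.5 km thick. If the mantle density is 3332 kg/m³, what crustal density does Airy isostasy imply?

2660 kg/m³

ρ_c h = (ρ_m − ρ_c) r → ρ_c (h + r) = ρ_m r → ρ_c = ρ_m r / (h + r).
ρ_c = 3332 × 14.5 km / (3.65 km + 14.5 km) = 2660 kg/m³.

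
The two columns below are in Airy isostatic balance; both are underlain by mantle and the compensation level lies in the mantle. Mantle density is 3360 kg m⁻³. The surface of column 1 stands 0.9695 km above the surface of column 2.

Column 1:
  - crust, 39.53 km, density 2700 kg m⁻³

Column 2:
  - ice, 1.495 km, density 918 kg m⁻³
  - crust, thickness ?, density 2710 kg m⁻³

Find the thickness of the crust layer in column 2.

29.5 km

Take the compensation level at the base of the deeper column (depth z_c below the surface of column 1) and equate Σ ρ_i t_i down to z_c; mantle fills any gap and the z_c terms cancel.
Column 1: 39.53×2700 + (z_c − 39.53)×3360
Column 2: 0.9695×0 + 1.495×918 + x×2710 + (z_c − 0.9695 − 1.495 − x)×3360
The z_c×3360 term appears on both sides and cancels. Collect the known terms of each column as K = Σ(ρt)_known − 3360 × (depth of known layers): K_1 = 106731 − 3360×39.53 = −26089.8; K_2 = 1372.41 − 3360×(0.9695 + 1.495) = −6908.31.
Balance: K_1 = K_2 − x×(3360 − 2710), so x = (K_2 − K_1)/(3360 − 2710) = 19181.5/650 = 29.5 km.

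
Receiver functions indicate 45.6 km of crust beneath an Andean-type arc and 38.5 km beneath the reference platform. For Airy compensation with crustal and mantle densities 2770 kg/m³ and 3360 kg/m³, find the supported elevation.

Excess crust Δ = 45.6 km − 38.5 km = 7.1 km, split between elevation h and root r with h + r = Δ.
Airy balance ρ_c h = (ρ_m − ρ_c) r gives r = h ρ_c/(ρ_m − ρ_c), so h (1 + ρ_c/(ρ_m − ρ_c)) = Δ, i.e. h = Δ (ρ_m − ρ_c)/ρ_m.
h = 7.1 km × 590/3360 = 1.25 km.

1.25 km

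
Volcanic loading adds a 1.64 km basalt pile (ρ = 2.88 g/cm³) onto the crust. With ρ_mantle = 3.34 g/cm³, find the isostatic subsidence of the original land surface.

Subaerial loading: s = t ρ_load / ρ_m.
s = 1.64 km × 2.88/3.34 = 1.41 km.

1.41 km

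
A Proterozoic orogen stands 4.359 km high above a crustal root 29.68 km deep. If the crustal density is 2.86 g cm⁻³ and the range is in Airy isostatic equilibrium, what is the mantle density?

Airy balance: ρ_c h = (ρ_m − ρ_c) r → ρ_m = ρ_c (1 + h/r).
ρ_m = 2.86 × (1 + 4.359 km/29.68 km) = 3.28 g cm⁻³.

3.28 g cm⁻³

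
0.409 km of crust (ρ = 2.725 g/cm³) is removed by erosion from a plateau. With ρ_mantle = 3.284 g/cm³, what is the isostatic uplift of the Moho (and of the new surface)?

0.339 km

Unloading: uplift u = e ρ_c/ρ_m = 0.409 km × 2.725/3.284 = 0.339 km.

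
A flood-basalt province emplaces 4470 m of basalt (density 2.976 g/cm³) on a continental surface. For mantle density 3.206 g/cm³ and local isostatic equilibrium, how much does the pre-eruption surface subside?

Subaerial loading: s = t ρ_load / ρ_m.
s = 4470 m × 2.976/3.206 = 4150 m.

4150 m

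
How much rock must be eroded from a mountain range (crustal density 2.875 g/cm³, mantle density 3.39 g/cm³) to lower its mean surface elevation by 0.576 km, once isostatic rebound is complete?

3.79 km

Net drop Δ = e − u = e − e ρ_c/ρ_m = e (ρ_m − ρ_c)/ρ_m.
e = Δ ρ_m/(ρ_m − ρ_c) = 0.576 km × 3.39/0.515 = 3.79 km.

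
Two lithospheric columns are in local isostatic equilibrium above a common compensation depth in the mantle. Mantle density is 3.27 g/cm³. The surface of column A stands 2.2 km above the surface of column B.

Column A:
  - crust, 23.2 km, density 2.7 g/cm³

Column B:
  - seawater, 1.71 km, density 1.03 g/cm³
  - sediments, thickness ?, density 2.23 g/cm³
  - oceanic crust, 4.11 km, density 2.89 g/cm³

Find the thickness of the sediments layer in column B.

Take the compensation level at the base of the deeper column (depth z_c below the surface of column A) and equate Σ ρ_i t_i down to z_c; mantle fills any gap and the z_c terms cancel.
Column A: 23.2×2.7 + (z_c − 23.2)×3.27
Column B: 2.2×0 + 1.71×1.03 + x×2.23 + 4.11×2.89 + (z_c − 2.2 − 5.82 − x)×3.27
The z_c×3.27 term appears on both sides and cancels. Collect the known terms of each column as K = Σ(ρt)_known − 3.27 × (depth of known layers): K_A = 62.64 − 3.27×23.2 = −13.224; K_B = 13.6392 − 3.27×(2.2 + 5.82) = −12.5862.
Balance: K_A = K_B − x×(3.27 − 2.23), so x = (K_B − K_A)/(3.27 − 2.23) = 0.6378/1.04 = 0.613 km.

0.613 km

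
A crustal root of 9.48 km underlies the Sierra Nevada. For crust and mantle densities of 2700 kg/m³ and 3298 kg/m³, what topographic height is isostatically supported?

For local isostatic compensation: ρ_c h = (ρ_m − ρ_c) r.
h = r (ρ_m − ρ_c) / ρ_c = 9.48 km × (3298 − 2700) / 2700 = 2.1 km.

2.1 km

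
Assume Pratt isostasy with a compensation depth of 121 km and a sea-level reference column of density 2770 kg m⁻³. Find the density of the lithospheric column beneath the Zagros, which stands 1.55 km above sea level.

2730 kg m⁻³

Pratt balance: ρ_ref D = ρ (D + h).
ρ = ρ_ref D/(D + h) = 2770 × 121 km/(121 km + 1.55 km) = 2730 kg m⁻³.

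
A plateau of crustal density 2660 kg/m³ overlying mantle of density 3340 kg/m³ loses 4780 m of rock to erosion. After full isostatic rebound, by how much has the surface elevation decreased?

Rebound u = e ρ_c/ρ_m = 4780 m × 2660/3340 = 3807 m.
Net surface drop = e − u = 4780 m − 3807 m = e (ρ_m − ρ_c)/ρ_m = 973 m.

973 m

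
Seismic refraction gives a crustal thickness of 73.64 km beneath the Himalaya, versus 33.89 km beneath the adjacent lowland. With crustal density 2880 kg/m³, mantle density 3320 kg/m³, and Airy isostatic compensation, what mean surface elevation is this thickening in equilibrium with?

Excess crust Δ = 73.64 km − 33.89 km = 39.75 km, split between elevation h and root r with h + r = Δ.
Airy balance ρ_c h = (ρ_m − ρ_c) r gives r = h ρ_c/(ρ_m − ρ_c), so h (1 + ρ_c/(ρ_m − ρ_c)) = Δ, i.e. h = Δ (ρ_m − ρ_c)/ρ_m.
h = 39.75 km × 440/3320 = 5.27 km.

5.27 km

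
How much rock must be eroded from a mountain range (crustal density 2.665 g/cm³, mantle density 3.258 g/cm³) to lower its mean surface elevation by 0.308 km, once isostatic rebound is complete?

1.69 km

Net drop Δ = e − u = e − e ρ_c/ρ_m = e (ρ_m − ρ_c)/ρ_m.
e = Δ ρ_m/(ρ_m − ρ_c) = 0.308 km × 3.258/0.593 = 1.69 km.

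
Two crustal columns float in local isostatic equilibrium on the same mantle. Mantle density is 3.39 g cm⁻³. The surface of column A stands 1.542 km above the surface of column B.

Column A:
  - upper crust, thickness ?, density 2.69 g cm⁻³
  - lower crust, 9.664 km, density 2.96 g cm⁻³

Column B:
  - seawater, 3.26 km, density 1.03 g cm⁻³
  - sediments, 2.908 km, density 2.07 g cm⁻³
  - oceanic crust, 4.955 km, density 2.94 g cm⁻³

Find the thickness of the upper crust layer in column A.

21.2 km

Take the compensation level at the base of the deeper column (depth z_c below the surface of column A) and equate Σ ρ_i t_i down to z_c; mantle fills any gap and the z_c terms cancel.
Column A: x×2.69 + 9.664×2.96 + (z_c − 9.664 − x)×3.39
Column B: 1.542×0 + 3.26×1.03 + 2.908×2.07 + 4.955×2.94 + (z_c − 1.542 − 11.123)×3.39
The z_c×3.39 term appears on both sides and cancels. Collect the known terms of each column as K = Σ(ρt)_known − 3.39 × (depth of known layers): K_A = 28.60544 − 3.39×9.664 = −4.15552; K_B = 23.94506 − 3.39×(1.542 + 11.123) = −18.98929.
Balance: K_A − x×(3.39 − 2.69) = K_B, so x = (K_A − K_B)/(3.39 − 2.69) = 14.8338/0.7 = 21.2 km.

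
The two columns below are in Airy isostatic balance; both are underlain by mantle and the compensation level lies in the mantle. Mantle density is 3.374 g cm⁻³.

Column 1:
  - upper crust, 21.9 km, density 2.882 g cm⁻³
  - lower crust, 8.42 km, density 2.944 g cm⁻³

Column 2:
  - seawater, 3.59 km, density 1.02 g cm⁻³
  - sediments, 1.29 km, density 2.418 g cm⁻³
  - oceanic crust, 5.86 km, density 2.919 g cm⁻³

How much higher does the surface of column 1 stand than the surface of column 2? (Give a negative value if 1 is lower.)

0.606 km

For any compensation level in the mantle, the mantle terms cancel and isostasy reduces to e = (Σt_1 − Σt_2) − (Σ(ρt)_1 − Σ(ρt)_2) / ρ_m.
Σt_1 = 30.32 km; Σt_2 = 10.74 km; Σ(ρt)_1 = 87.90428; Σ(ρt)_2 = 23.88636 (in km·g cm⁻³).
e = (30.32 − 10.74) − (87.90428 − 23.88636) / 3.374 = 0.606 km.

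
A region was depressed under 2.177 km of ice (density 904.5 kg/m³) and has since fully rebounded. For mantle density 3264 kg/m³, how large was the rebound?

Removing the load lets mantle flow back in; uplift u satisfies ρ_ice t = ρ_m u.
u = t ρ_ice/ρ_m = 2.177 km × 904.5/3264 = 0.603 km.

0.603 km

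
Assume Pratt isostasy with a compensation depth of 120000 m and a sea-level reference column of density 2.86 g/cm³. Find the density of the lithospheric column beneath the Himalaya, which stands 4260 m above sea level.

2.76 g/cm³

Pratt balance: ρ_ref D = ρ (D + h).
ρ = ρ_ref D/(D + h) = 2.86 × 120000 m/(120000 m + 4260 m) = 2.76 g/cm³.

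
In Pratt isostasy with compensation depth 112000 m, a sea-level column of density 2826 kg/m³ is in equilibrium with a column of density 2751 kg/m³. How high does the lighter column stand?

ρ_ref D = ρ (D + h) → h = D (ρ_ref − ρ)/ρ.
h = 112000 m × (2826 − 2751)/2751 = 3050 m.

3050 m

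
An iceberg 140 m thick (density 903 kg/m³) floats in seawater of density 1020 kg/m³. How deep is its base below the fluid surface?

Draft d = t ρ_obj/ρ_fluid = 140 m × 903/1020 = 124 m.

124 m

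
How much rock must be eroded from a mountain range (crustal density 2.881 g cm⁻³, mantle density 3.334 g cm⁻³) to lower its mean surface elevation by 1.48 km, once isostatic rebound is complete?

10.9 km

Net drop Δ = e − u = e − e ρ_c/ρ_m = e (ρ_m − ρ_c)/ρ_m.
e = Δ ρ_m/(ρ_m − ρ_c) = 1.48 km × 3.334/0.453 = 10.9 km.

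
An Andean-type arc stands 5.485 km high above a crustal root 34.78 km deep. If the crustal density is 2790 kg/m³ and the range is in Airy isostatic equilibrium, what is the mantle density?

3230 kg/m³

Airy balance: ρ_c h = (ρ_m − ρ_c) r → ρ_m = ρ_c (1 + h/r).
ρ_m = 2790 × (1 + 5.485 km/34.78 km) = 3230 kg/m³.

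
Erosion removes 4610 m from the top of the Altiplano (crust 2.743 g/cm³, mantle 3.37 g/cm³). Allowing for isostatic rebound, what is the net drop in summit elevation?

858 m

Rebound u = e ρ_c/ρ_m = 4610 m × 2.743/3.37 = 3752 m.
Net surface drop = e − u = 4610 m − 3752 m = e (ρ_m − ρ_c)/ρ_m = 858 m.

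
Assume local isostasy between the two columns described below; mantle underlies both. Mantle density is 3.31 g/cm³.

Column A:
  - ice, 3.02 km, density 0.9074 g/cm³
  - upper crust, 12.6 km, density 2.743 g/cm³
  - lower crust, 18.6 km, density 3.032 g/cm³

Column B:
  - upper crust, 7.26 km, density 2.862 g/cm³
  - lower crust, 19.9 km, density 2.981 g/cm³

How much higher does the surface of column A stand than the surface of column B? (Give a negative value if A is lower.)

For any compensation level in the mantle, the mantle terms cancel and isostasy reduces to e = (Σt_A − Σt_B) − (Σ(ρt)_A − Σ(ρt)_B) / ρ_m.
Σt_A = 34.22 km; Σt_B = 27.16 km; Σ(ρt)_A = 93.697348; Σ(ρt)_B = 80.10002 (in km·g/cm³).
e = (34.22 − 27.16) − (93.697348 − 80.10002) / 3.31 = 2.95 km.

2.95 km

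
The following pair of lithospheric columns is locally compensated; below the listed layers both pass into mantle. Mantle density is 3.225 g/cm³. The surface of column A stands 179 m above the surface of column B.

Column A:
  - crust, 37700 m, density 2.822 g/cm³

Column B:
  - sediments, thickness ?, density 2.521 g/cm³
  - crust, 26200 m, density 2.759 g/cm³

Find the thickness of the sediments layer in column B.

Take the compensation level at the base of the deeper column (depth z_c below the surface of column A) and equate Σ ρ_i t_i down to z_c; mantle fills any gap and the z_c terms cancel.
Column A: 37700×2.822 + (z_c − 37700)×3.225
Column B: 179×0 + x×2.521 + 26200×2.759 + (z_c − 179 − 26200 − x)×3.225
The z_c×3.225 term appears on both sides and cancels. Collect the known terms of each column as K = Σ(ρt)_known − 3.225 × (depth of known layers): K_A = 106389.4 − 3.225×37700 = −15193.1; K_B = 72285.8 − 3.225×(179 + 26200) = −12786.475.
Balance: K_A = K_B − x×(3.225 − 2.521), so x = (K_B − K_A)/(3.225 − 2.521) = 2406.62/0.704 = 3420 m.

3420 m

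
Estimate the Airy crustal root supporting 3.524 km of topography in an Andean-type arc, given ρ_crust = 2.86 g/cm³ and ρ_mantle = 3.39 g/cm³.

Isostatic balance requires: the weight of the topography is balanced by the buoyancy of the root, ρ_c h = (ρ_m − ρ_c) r.
r = h · ρ_c / (ρ_m − ρ_c) = 3.524 km × 2.86 / (3.39 − 2.86) = 19 km.

19 km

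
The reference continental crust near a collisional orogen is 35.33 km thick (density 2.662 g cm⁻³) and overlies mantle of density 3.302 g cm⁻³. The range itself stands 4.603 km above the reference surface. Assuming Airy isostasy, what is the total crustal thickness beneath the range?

Root depth r = h ρ_c / (ρ_m − ρ_c) = 4.603 km × 2.662 / 0.64 = 19.15 km.
Total thickness = T + h + r = 35.33 km + 4.603 km + 19.15 km = 59.1 km.

59.1 km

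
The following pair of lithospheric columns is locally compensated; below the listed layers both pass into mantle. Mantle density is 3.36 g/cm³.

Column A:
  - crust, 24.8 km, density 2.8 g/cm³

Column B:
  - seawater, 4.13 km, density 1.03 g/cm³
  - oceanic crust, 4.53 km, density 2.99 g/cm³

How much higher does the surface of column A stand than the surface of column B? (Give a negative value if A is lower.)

0.771 km

For any compensation level in the mantle, the mantle terms cancel and isostasy reduces to e = (Σt_A − Σt_B) − (Σ(ρt)_A − Σ(ρt)_B) / ρ_m.
Σt_A = 24.8 km; Σt_B = 8.66 km; Σ(ρt)_A = 69.44; Σ(ρt)_B = 17.7986 (in km·g/cm³).
e = (24.8 − 8.66) − (69.44 − 17.7986) / 3.36 = 0.771 km.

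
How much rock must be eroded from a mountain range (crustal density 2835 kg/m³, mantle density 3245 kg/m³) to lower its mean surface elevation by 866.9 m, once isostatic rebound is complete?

Net drop Δ = e − u = e − e ρ_c/ρ_m = e (ρ_m − ρ_c)/ρ_m.
e = Δ ρ_m/(ρ_m − ρ_c) = 866.9 m × 3245/410 = 6860 m.

6860 m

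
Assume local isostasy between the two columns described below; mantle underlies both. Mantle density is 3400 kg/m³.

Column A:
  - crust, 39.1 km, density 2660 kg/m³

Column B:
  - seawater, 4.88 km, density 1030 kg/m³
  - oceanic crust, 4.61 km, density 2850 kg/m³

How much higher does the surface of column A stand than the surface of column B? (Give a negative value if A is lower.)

For any compensation level in the mantle, the mantle terms cancel and isostasy reduces to e = (Σt_A − Σt_B) − (Σ(ρt)_A − Σ(ρt)_B) / ρ_m.
Σt_A = 39.1 km; Σt_B = 9.49 km; Σ(ρt)_A = 104006; Σ(ρt)_B = 18164.9 (in km·kg/m³).
e = (39.1 − 9.49) − (104006 − 18164.9) / 3400 = 4.36 km.

4.36 km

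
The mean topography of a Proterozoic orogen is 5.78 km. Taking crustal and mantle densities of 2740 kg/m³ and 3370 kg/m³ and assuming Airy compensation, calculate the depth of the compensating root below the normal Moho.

Balancing pressure at the compensation depth: the weight of the topography is balanced by the buoyancy of the root, ρ_c h = (ρ_m − ρ_c) r.
r = h · ρ_c / (ρ_m − ρ_c) = 5.78 km × 2740 / (3370 − 2740) = 25.1 km.

25.1 km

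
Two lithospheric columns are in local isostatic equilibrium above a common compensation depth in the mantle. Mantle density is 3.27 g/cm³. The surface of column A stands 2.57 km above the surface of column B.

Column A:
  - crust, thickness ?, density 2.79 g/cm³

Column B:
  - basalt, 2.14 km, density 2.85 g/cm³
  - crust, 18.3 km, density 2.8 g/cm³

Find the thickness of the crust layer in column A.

Take the compensation level at the base of the deeper column (depth z_c below the surface of column A) and equate Σ ρ_i t_i down to z_c; mantle fills any gap and the z_c terms cancel.
Column A: x×2.79 + (z_c − 0 − x)×3.27
Column B: 2.57×0 + 2.14×2.85 + 18.3×2.8 + (z_c − 2.57 − 20.44)×3.27
The z_c×3.27 term appears on both sides and cancels. Collect the known terms of each column as K = Σ(ρt)_known − 3.27 × (depth of known layers): K_A = 0 − 3.27×0 = 0; K_B = 57.339 − 3.27×(2.57 + 20.44) = −17.9037.
Balance: K_A − x×(3.27 − 2.79) = K_B, so x = (K_A − K_B)/(3.27 − 2.79) = 17.9037/0.48 = 37.3 km.

37.3 km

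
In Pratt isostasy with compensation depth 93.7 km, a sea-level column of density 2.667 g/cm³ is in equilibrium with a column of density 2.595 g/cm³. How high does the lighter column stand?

2.6 km

ρ_ref D = ρ (D + h) → h = D (ρ_ref − ρ)/ρ.
h = 93.7 km × (2.667 − 2.595)/2.595 = 2.6 km.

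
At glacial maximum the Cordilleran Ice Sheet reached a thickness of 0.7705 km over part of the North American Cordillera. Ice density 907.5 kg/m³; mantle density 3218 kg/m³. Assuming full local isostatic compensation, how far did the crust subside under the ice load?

By Archimedes' principle applied to the lithosphere: the ice load ρ_ice t is balanced by mantle displaced below, ρ_m s.
s = t ρ_ice / ρ_m = 0.7705 km × 907.5/3218 = 0.217 km.

0.217 km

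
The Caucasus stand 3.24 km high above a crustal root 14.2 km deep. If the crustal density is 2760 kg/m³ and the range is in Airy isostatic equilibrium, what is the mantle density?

3390 kg/m³

Airy balance: ρ_c h = (ρ_m − ρ_c) r → ρ_m = ρ_c (1 + h/r).
ρ_m = 2760 × (1 + 3.24 km/14.2 km) = 3390 kg/m³.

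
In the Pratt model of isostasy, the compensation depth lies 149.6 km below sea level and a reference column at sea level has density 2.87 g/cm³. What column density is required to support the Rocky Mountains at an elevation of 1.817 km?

2.84 g/cm³

Pratt balance: ρ_ref D = ρ (D + h).
ρ = ρ_ref D/(D + h) = 2.87 × 149.6 km/(149.6 km + 1.817 km) = 2.84 g/cm³.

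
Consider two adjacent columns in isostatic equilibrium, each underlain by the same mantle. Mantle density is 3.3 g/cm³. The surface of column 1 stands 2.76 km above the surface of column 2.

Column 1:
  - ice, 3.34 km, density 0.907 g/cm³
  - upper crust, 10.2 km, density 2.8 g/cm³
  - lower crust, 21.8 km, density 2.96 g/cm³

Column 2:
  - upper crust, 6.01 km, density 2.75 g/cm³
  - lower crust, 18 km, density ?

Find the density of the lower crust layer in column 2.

Take the compensation level at the base of the deeper column (depth z_c below the surface of column 1) and equate Σ ρ_i t_i down to z_c; mantle fills any gap and the z_c terms cancel.
Column 1: 3.34×0.907 + 10.2×2.8 + 21.8×2.96 + (z_c − 35.34)×3.3
Column 2: 2.76×0 + 6.01×2.75 + 18×ρ + (z_c − 2.76 − 24.01)×3.3
The z_c×3.3 term appears on both sides and cancels. Collect the known terms of each column as K = Σ(ρt)_known − 3.3 × (depth of known layers): K_1 = 96.11738 − 3.3×35.34 = −20.50462; K_2 = 16.5275 − 3.3×(2.76 + 24.01) = −71.8135.
Balance: K_1 = K_2 + 18×ρ, so ρ = (K_1 − K_2)/18 = 51.3089/18 = 2.85 g/cm³.

2.85 g/cm³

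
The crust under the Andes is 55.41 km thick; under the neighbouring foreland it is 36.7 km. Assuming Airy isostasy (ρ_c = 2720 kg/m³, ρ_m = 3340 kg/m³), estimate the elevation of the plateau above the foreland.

3.47 km

Excess crust Δ = 55.41 km − 36.7 km = 18.71 km, split between elevation h and root r with h + r = Δ.
Airy balance ρ_c h = (ρ_m − ρ_c) r gives r = h ρ_c/(ρ_m − ρ_c), so h (1 + ρ_c/(ρ_m − ρ_c)) = Δ, i.e. h = Δ (ρ_m − ρ_c)/ρ_m.
h = 18.71 km × 620/3340 = 3.47 km.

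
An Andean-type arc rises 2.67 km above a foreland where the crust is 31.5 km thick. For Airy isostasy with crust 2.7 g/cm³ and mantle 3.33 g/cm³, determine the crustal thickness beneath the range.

Root depth r = h ρ_c / (ρ_m − ρ_c) = 2.67 km × 2.7 / 0.63 = 11.44 km.
Total thickness = T + h + r = 31.5 km + 2.67 km + 11.44 km = 45.6 km.

45.6 km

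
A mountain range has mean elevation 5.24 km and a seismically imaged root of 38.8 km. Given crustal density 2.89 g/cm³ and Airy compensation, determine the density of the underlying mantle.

3.28 g/cm³

Airy balance: ρ_c h = (ρ_m − ρ_c) r → ρ_m = ρ_c (1 + h/r).
ρ_m = 2.89 × (1 + 5.24 km/38.8 km) = 3.28 g/cm³.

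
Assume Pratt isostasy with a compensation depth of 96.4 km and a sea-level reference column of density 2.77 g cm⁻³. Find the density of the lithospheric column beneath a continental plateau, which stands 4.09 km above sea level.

2.66 g cm⁻³

Pratt balance: ρ_ref D = ρ (D + h).
ρ = ρ_ref D/(D + h) = 2.77 × 96.4 km/(96.4 km + 4.09 km) = 2.66 g cm⁻³.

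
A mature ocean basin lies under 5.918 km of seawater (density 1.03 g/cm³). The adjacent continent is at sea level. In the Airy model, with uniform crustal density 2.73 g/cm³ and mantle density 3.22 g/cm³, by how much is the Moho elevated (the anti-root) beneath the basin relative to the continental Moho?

For local isostatic compensation: replacing crust with seawater at the top is compensated by replacing crust with mantle at the base: d (ρ_c − ρ_w) = a (ρ_m − ρ_c).
a = d (ρ_c − ρ_w)/(ρ_m − ρ_c) = 5.918 km × 1.7/0.49 = 20.5 km.

20.5 km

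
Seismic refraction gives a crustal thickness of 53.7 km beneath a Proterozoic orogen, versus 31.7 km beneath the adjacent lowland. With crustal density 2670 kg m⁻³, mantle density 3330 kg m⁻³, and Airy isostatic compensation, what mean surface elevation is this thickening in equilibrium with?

Excess crust Δ = 53.7 km − 31.7 km = 22 km, split between elevation h and root r with h + r = Δ.
Airy balance ρ_c h = (ρ_m − ρ_c) r gives r = h ρ_c/(ρ_m − ρ_c), so h (1 + ρ_c/(ρ_m − ρ_c)) = Δ, i.e. h = Δ (ρ_m − ρ_c)/ρ_m.
h = 22 km × 660/3330 = 4.36 km.

4.36 km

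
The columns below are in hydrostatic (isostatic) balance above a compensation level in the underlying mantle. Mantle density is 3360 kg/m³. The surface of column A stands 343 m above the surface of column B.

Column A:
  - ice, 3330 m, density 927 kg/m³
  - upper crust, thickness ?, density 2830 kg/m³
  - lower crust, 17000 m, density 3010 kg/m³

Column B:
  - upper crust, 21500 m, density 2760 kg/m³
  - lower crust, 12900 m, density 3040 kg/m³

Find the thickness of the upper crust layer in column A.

Take the compensation level at the base of the deeper column (depth z_c below the surface of column A) and equate Σ ρ_i t_i down to z_c; mantle fills any gap and the z_c terms cancel.
Column A: 3330×927 + x×2830 + 17000×3010 + (z_c − 20330 − x)×3360
Column B: 343×0 + 21500×2760 + 12900×3040 + (z_c − 343 − 34400)×3360
The z_c×3360 term appears on both sides and cancels. Collect the known terms of each column as K = Σ(ρt)_known − 3360 × (depth of known layers): K_A = 54256910 − 3360×20330 = −14051890; K_B = 98556000 − 3360×(343 + 34400) = −18180480.
Balance: K_A − x×(3360 − 2830) = K_B, so x = (K_A − K_B)/(3360 − 2830) = 4128590/530 = 7790 m.

7790 m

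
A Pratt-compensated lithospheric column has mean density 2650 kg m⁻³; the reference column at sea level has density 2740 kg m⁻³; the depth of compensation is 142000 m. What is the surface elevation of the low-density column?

ρ_ref D = ρ (D + h) → h = D (ρ_ref − ρ)/ρ.
h = 142000 m × (2740 − 2650)/2650 = 4820 m.

4820 m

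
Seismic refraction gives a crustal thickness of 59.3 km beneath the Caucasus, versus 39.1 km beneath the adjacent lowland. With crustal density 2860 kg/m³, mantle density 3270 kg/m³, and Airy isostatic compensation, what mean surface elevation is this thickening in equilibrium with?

Excess crust Δ = 59.3 km − 39.1 km = 20.2 km, split between elevation h and root r with h + r = Δ.
Airy balance ρ_c h = (ρ_m − ρ_c) r gives r = h ρ_c/(ρ_m − ρ_c), so h (1 + ρ_c/(ρ_m − ρ_c)) = Δ, i.e. h = Δ (ρ_m − ρ_c)/ρ_m.
h = 20.2 km × 410/3270 = 2.53 km.

2.53 km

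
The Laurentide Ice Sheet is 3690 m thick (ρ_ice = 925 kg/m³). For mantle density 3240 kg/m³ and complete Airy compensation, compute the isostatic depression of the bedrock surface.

1050 m

Equating mass per unit area of the two columns: the ice load ρ_ice t is balanced by mantle displaced below, ρ_m s.
s = t ρ_ice / ρ_m = 3690 m × 925/3240 = 1050 m.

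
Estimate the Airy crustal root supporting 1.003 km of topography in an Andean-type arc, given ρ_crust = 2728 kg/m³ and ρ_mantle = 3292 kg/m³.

By Archimedes' principle applied to the lithosphere: the weight of the topography is balanced by the buoyancy of the root, ρ_c h = (ρ_m − ρ_c) r.
r = h · ρ_c / (ρ_m − ρ_c) = 1.003 km × 2728 / (3292 − 2728) = 4.85 km.

4.85 km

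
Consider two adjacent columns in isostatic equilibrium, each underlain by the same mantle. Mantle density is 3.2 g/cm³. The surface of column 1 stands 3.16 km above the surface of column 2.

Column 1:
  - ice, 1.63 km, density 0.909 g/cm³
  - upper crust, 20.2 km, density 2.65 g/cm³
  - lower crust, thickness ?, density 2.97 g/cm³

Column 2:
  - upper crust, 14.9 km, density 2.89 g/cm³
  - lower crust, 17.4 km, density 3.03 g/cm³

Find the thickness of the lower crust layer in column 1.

12.4 km

Take the compensation level at the base of the deeper column (depth z_c below the surface of column 1) and equate Σ ρ_i t_i down to z_c; mantle fills any gap and the z_c terms cancel.
Column 1: 1.63×0.909 + 20.2×2.65 + x×2.97 + (z_c − 21.83 − x)×3.2
Column 2: 3.16×0 + 14.9×2.89 + 17.4×3.03 + (z_c − 3.16 − 32.3)×3.2
The z_c×3.2 term appears on both sides and cancels. Collect the known terms of each column as K = Σ(ρt)_known − 3.2 × (depth of known layers): K_1 = 55.01167 − 3.2×21.83 = −14.84433; K_2 = 95.783 − 3.2×(3.16 + 32.3) = −17.689.
Balance: K_1 − x×(3.2 − 2.97) = K_2, so x = (K_1 − K_2)/(3.2 − 2.97) = 2.84467/0.23 = 12.4 km.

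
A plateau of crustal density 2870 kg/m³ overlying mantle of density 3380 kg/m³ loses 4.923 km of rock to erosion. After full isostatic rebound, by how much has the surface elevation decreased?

Rebound u = e ρ_c/ρ_m = 4.923 km × 2870/3380 = 4.18 km.
Net surface drop = e − u = 4.923 km − 4.18 km = e (ρ_m − ρ_c)/ρ_m = 0.743 km.

0.743 km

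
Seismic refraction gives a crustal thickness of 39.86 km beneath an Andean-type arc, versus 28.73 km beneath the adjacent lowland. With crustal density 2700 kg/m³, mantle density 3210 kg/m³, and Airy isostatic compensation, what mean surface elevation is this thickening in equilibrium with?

1.77 km

Excess crust Δ = 39.86 km − 28.73 km = 11.13 km, split between elevation h and root r with h + r = Δ.
Airy balance ρ_c h = (ρ_m − ρ_c) r gives r = h ρ_c/(ρ_m − ρ_c), so h (1 + ρ_c/(ρ_m − ρ_c)) = Δ, i.e. h = Δ (ρ_m − ρ_c)/ρ_m.
h = 11.13 km × 510/3210 = 1.77 km.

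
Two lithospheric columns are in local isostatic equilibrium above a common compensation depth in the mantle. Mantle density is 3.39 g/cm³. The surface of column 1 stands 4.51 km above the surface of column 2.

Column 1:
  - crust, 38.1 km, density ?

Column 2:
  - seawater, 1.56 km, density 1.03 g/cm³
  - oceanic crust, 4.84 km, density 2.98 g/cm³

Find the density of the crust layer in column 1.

Take the compensation level at the base of the deeper column (depth z_c below the surface of column 1) and equate Σ ρ_i t_i down to z_c; mantle fills any gap and the z_c terms cancel.
Column 1: 38.1×ρ + (z_c − 38.1)×3.39
Column 2: 4.51×0 + 1.56×1.03 + 4.84×2.98 + (z_c − 4.51 − 6.4)×3.39
The z_c×3.39 term appears on both sides and cancels. Collect the known terms of each column as K = Σ(ρt)_known − 3.39 × (depth of known layers): K_1 = 0 − 3.39×38.1 = −129.159; K_2 = 16.03 − 3.39×(4.51 + 6.4) = −20.9549.
Balance: K_1 + 38.1×ρ = K_2, so ρ = (K_2 − K_1)/38.1 = 108.204/38.1 = 2.84 g/cm³.

2.84 g/cm³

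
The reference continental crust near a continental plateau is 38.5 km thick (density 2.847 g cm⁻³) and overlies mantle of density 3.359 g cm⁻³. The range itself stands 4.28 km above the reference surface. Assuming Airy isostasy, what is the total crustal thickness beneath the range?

Root depth r = h ρ_c / (ρ_m − ρ_c) = 4.28 km × 2.847 / 0.512 = 23.8 km.
Total thickness = T + h + r = 38.5 km + 4.28 km + 23.8 km = 66.6 km.

66.6 km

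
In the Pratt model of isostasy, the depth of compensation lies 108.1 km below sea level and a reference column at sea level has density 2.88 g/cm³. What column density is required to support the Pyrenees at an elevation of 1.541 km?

Pratt balance: ρ_ref D = ρ (D + h).
ρ = ρ_ref D/(D + h) = 2.88 × 108.1 km/(108.1 km + 1.541 km) = 2.84 g/cm³.

2.84 g/cm³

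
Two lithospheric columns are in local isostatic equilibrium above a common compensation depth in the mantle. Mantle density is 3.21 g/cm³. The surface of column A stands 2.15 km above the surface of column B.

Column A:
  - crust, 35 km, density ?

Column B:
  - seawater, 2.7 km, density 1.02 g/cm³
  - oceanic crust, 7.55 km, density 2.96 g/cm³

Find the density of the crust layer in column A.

2.79 g/cm³

Take the compensation level at the base of the deeper column (depth z_c below the surface of column A) and equate Σ ρ_i t_i down to z_c; mantle fills any gap and the z_c terms cancel.
Column A: 35×ρ + (z_c − 35)×3.21
Column B: 2.15×0 + 2.7×1.02 + 7.55×2.96 + (z_c − 2.15 − 10.25)×3.21
The z_c×3.21 term appears on both sides and cancels. Collect the known terms of each column as K = Σ(ρt)_known − 3.21 × (depth of known layers): K_A = 0 − 3.21×35 = −112.35; K_B = 25.102 − 3.21×(2.15 + 10.25) = −14.702.
Balance: K_A + 35×ρ = K_B, so ρ = (K_B − K_A)/35 = 97.648/35 = 2.79 g/cm³.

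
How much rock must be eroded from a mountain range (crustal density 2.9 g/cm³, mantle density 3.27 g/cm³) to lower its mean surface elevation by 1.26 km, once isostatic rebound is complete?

11.1 km

Net drop Δ = e − u = e − e ρ_c/ρ_m = e (ρ_m − ρ_c)/ρ_m.
e = Δ ρ_m/(ρ_m − ρ_c) = 1.26 km × 3.27/0.37 = 11.1 km.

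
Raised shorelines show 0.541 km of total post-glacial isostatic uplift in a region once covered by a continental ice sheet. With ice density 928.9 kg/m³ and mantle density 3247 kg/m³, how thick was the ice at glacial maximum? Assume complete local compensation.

1.89 km

u = t ρ_ice/ρ_m → t = u ρ_m/ρ_ice = 0.541 km × 3247/928.9 = 1.89 km.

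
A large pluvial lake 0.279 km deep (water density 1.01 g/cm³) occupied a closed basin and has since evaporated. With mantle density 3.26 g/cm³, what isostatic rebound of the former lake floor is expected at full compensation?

u = d ρ_w/ρ_m = 0.279 km × 1.01/3.26 = 0.0864 km.

0.0864 km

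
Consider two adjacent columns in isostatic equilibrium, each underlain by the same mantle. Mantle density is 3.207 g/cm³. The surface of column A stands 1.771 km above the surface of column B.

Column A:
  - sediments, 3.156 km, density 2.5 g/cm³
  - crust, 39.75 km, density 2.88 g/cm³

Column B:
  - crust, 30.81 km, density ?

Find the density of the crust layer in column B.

2.9 g/cm³

Take the compensation level at the base of the deeper column (depth z_c below the surface of column A) and equate Σ ρ_i t_i down to z_c; mantle fills any gap and the z_c terms cancel.
Column A: 3.156×2.5 + 39.75×2.88 + (z_c − 42.906)×3.207
Column B: 1.771×0 + 30.81×ρ + (z_c − 1.771 − 30.81)×3.207
The z_c×3.207 term appears on both sides and cancels. Collect the known terms of each column as K = Σ(ρt)_known − 3.207 × (depth of known layers): K_A = 122.37 − 3.207×42.906 = −15.229542; K_B = 0 − 3.207×(1.771 + 30.81) = −104.487267.
Balance: K_A = K_B + 30.81×ρ, so ρ = (K_A − K_B)/30.81 = 89.2577/30.81 = 2.9 g/cm³.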